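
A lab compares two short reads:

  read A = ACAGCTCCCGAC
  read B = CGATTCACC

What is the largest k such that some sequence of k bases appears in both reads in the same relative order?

Taking C at read A[2]=read B[1] → A at read A[3]=read B[3] → T at read A[6]=read B[5] → C at read A[7]=read B[6] → C at read A[9]=read B[8] → C at read A[12]=read B[9] gives a common subsequence of length 6. Since dp[12][9] = 6, nothing longer is possible.

6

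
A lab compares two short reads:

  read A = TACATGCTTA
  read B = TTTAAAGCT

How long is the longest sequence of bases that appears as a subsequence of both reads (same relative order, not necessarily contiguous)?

Match T [1,3], then A [2,5], then A [4,6], then G [6,7], then C [7,8], then T [9,9] — 6 bases in the same relative order in both. The LCS DP gives dp[10][9] = 6, so this is optimal.

6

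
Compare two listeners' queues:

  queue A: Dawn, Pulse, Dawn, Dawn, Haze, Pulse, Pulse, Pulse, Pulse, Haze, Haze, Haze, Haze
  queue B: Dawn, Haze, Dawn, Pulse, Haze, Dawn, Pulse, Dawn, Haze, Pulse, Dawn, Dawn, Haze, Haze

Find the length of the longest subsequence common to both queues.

8

Match Dawn at queue A[1]=queue B[3] → Pulse at queue A[2]=queue B[4] → Dawn at queue A[3]=queue B[6] → Dawn at queue A[4]=queue B[8] → Haze at queue A[5]=queue B[9] → Pulse at queue A[6]=queue B[10] → Haze at queue A[12]=queue B[13] → Haze at queue A[13]=queue B[14] — 8 songs in the same relative order in both. Since dp[13][14] = 8, nothing longer is possible.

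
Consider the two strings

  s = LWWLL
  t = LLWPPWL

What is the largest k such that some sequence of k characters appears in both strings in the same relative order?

4

Let dp[i][j] be the LCS length of the first i characters of s and the first j characters of t. dp[i][j] = dp[i-1][j-1]+1 when the i-th and j-th characters match, else max(dp[i-1][j], dp[i][j-1]).
    ·  L  L  W  P  P  W  L
 ·  0  0  0  0  0  0  0  0
 L  0  1  1  1  1  1  1  1
 W  0  1  1  2  2  2  2  2
 W  0  1  1  2  2  2  3  3
 L  0  1  2  2  2  2  3  4
 L  0  1  2  2  2  2  3  4
dp[5][7] = 4. One LCS (by backtracking along matches): LWWL.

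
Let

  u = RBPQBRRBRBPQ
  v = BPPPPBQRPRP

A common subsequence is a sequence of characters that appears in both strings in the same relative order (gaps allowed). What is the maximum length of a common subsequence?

6

Taking B (u #2, v #1) → P (u #3, v #5) → Q (u #4, v #7) → R (u #6, v #8) → R (u #9, v #10) → P (u #11, v #11) gives a common subsequence of length 6. dp[12][11] = 6 confirms this is the maximum.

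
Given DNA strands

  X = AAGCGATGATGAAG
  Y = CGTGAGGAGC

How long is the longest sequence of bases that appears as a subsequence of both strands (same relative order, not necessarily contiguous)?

One common subsequence of length 8: C at X[4]=Y[1] → G at X[5]=Y[2] → T at X[7]=Y[3] → G at X[8]=Y[4] → A at X[9]=Y[5] → G at X[11]=Y[7] → A at X[13]=Y[8] → G at X[14]=Y[9]. The LCS DP gives dp[14][10] = 8, so this is optimal.

8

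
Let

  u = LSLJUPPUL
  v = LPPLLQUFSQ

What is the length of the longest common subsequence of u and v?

4

Let dp[i][j] be the LCS length of the first i characters of u and the first j characters of v. dp[i][j] = dp[i-1][j-1]+1 when the i-th and j-th characters match, else max(dp[i-1][j], dp[i][j-1]).
    ·  L  P  P  L  L  Q  U  F  S  Q
 ·  0  0  0  0  0  0  0  0  0  0  0
 L  0  1  1  1  1  1  1  1  1  1  1
 S  0  1  1  1  1  1  1  1  1  2  2
 L  0  1  1  1  2  2  2  2  2  2  2
 J  0  1  1  1  2  2  2  2  2  2  2
 U  0  1  1  1  2  2  2  3  3  3  3
 P  0  1  2  2  2  2  2  3  3  3  3
 P  0  1  2  3  3  3  3  3  3  3  3
 U  0  1  2  3  3  3  3  4  4  4  4
 L  0  1  2  3  4  4  4  4  4  4  4
dp[9][10] = 4. One LCS (by backtracking along matches): LPPU.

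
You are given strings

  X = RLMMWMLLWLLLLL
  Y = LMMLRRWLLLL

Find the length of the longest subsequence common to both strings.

Taking L [2,1]; then M [4,2]; then M [6,3]; then L [7,4]; then W [9,7]; then L [11,8]; then L [12,9]; then L [13,10]; then L [14,11] gives a common subsequence of length 9. Since dp[14][11] = 9, nothing longer is possible.

9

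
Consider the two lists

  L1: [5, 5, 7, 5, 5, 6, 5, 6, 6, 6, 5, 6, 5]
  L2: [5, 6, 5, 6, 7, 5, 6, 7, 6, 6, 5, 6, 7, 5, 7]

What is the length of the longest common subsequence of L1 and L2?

10

One common subsequence of length 10: 5 [1,1], then 5 [2,3], then 7 [3,5], then 5 [5,6], then 6 [6,7], then 6 [9,9], then 6 [10,10], then 5 [11,11], then 6 [12,12], then 5 [13,14]. dp[13][15] = 10 confirms this is the maximum.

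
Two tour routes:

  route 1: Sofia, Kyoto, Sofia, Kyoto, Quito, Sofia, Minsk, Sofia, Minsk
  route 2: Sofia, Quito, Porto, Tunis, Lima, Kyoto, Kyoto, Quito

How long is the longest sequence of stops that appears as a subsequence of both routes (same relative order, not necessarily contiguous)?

One common subsequence of length 4: Sofia (route 1 #1, route 2 #1); then Kyoto (route 1 #2, route 2 #6); then Kyoto (route 1 #4, route 2 #7); then Quito (route 1 #5, route 2 #8). The LCS DP gives dp[9][8] = 4, so this is optimal.

4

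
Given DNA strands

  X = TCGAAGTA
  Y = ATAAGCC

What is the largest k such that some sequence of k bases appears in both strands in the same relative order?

4

Match T at X[1]=Y[2], then A at X[4]=Y[3], then A at X[5]=Y[4], then G at X[6]=Y[5] — 4 bases in the same relative order in both. The LCS DP gives dp[8][7] = 4, so this is optimal.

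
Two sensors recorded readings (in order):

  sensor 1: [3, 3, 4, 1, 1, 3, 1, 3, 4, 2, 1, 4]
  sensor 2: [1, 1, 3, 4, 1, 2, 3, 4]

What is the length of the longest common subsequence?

Match 1 at sensor 1[4]=sensor 2[1], then 1 at sensor 1[5]=sensor 2[2], then 3 at sensor 1[6]=sensor 2[3], then 1 at sensor 1[7]=sensor 2[5], then 3 at sensor 1[8]=sensor 2[7], then 4 at sensor 1[12]=sensor 2[8] — 6 values in the same relative order in both. dp[12][8] = 6 confirms this is the maximum.

6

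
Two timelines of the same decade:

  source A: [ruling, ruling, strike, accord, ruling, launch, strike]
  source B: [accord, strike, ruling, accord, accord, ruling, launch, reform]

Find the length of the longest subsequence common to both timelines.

Taking ruling [1,3]; then accord [4,5]; then ruling [5,6]; then launch [6,7] gives a common subsequence of length 4. dp[7][8] = 4 confirms this is the maximum.

4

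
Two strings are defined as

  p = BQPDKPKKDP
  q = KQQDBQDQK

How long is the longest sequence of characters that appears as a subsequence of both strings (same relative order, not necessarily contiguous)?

Let dp[i][j] be the LCS length of the first i characters of p and the first j characters of q. dp[i][j] = dp[i-1][j-1]+1 when the i-th and j-th characters match, else max(dp[i-1][j], dp[i][j-1]).
    ·  K  Q  Q  D  B  Q  D  Q  K
 ·  0  0  0  0  0  0  0  0  0  0
 B  0  0  0  0  0  1  1  1  1  1
 Q  0  0  1  1  1  1  2  2  2  2
 P  0  0  1  1  1  1  2  2  2  2
 D  0  0  1  1  2  2  2  3  3  3
 K  0  1  1  1  2  2  2  3  3  4
 P  0  1  1  1  2  2  2  3  3  4
 K  0  1  1  1  2  2  2  3  3  4
 K  0  1  1  1  2  2  2  3  3  4
 D  0  1  1  1  2  2  2  3  3  4
 P  0  1  1  1  2  2  2  3  3  4
dp[10][9] = 4. One LCS (by backtracking along matches): BQDK.

4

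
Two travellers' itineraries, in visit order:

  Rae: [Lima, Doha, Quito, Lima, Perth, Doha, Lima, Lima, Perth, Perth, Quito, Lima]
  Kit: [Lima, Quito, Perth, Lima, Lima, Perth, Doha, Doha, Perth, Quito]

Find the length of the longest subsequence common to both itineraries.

8

Taking Lima (Rae #1, Kit #1) → Quito (Rae #3, Kit #2) → Perth (Rae #5, Kit #3) → Lima (Rae #7, Kit #4) → Lima (Rae #8, Kit #5) → Perth (Rae #9, Kit #6) → Perth (Rae #10, Kit #9) → Quito (Rae #11, Kit #10) gives a common subsequence of length 8, and the DP table's final entry dp[12][10] is also 8, so no common subsequence is longer.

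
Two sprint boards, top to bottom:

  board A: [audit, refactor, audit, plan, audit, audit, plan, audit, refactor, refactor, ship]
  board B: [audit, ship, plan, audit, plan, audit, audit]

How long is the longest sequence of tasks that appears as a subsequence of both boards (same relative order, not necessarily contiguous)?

One common subsequence of length 5: audit at board A[1]=board B[1] → audit at board A[3]=board B[4] → plan at board A[4]=board B[5] → audit at board A[6]=board B[6] → audit at board A[8]=board B[7]. Since dp[11][7] = 5, nothing longer is possible.

5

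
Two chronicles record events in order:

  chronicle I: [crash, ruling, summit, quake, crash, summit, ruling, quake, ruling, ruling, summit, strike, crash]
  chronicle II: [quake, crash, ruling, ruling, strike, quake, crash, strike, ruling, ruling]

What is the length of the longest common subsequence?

6

One common subsequence of length 6: crash (chronicle I #1, chronicle II #2) → ruling (chronicle I #2, chronicle II #4) → quake (chronicle I #4, chronicle II #6) → crash (chronicle I #5, chronicle II #7) → ruling (chronicle I #9, chronicle II #9) → ruling (chronicle I #10, chronicle II #10), and the DP table's final entry dp[13][10] is also 6, so no common subsequence is longer.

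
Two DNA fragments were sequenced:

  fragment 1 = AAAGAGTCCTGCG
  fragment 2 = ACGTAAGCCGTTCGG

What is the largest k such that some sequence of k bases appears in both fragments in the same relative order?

Match A (fragment 1 #1, fragment 2 #1); then A (fragment 1 #2, fragment 2 #5); then A (fragment 1 #3, fragment 2 #6); then G (fragment 1 #4, fragment 2 #7); then G (fragment 1 #6, fragment 2 #10); then T (fragment 1 #7, fragment 2 #12); then C (fragment 1 #9, fragment 2 #13); then G (fragment 1 #11, fragment 2 #14); then G (fragment 1 #13, fragment 2 #15) — 9 bases in the same relative order in both. Since dp[13][15] = 9, nothing longer is possible.

9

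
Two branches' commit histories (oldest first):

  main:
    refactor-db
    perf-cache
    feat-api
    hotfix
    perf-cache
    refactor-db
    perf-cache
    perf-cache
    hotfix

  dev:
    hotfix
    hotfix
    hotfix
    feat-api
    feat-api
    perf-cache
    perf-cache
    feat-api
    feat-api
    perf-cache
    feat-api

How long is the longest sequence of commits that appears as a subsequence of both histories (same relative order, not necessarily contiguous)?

4

One common subsequence of length 4: feat-api (main #3, dev #5), perf-cache (main #5, dev #6), perf-cache (main #7, dev #7), perf-cache (main #8, dev #10). dp[9][11] = 4 confirms this is the maximum.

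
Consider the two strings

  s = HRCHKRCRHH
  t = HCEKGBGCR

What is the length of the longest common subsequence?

5

Let dp[i][j] be the LCS length of the first i characters of s and the first j characters of t. dp[i][j] = dp[i-1][j-1]+1 when the i-th and j-th characters match, else max(dp[i-1][j], dp[i][j-1]).
    ·  H  C  E  K  G  B  G  C  R
 ·  0  0  0  0  0  0  0  0  0  0
 H  0  1  1  1  1  1  1  1  1  1
 R  0  1  1  1  1  1  1  1  1  2
 C  0  1  2  2  2  2  2  2  2  2
 H  0  1  2  2  2  2  2  2  2  2
 K  0  1  2  2  3  3  3  3  3  3
 R  0  1  2  2  3  3  3  3  3  4
 C  0  1  2  2  3  3  3  3  4  4
 R  0  1  2  2  3  3  3  3  4  5
 H  0  1  2  2  3  3  3  3  4  5
 H  0  1  2  2  3  3  3  3  4  5
dp[10][9] = 5. One LCS (by backtracking along matches): HCKCR.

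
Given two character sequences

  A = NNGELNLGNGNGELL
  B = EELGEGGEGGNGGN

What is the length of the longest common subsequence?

6

One common subsequence of length 6: G at A[3]=B[7], E at A[4]=B[8], N at A[6]=B[11], G at A[8]=B[12], G at A[10]=B[13], N at A[11]=B[14], and the DP table's final entry dp[15][14] is also 6, so no common subsequence is longer.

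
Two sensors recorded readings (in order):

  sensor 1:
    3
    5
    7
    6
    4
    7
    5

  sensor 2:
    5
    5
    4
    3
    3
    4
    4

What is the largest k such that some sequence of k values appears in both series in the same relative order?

Taking 3 (sensor 1 #1, sensor 2 #5); then 4 (sensor 1 #5, sensor 2 #7) gives a common subsequence of length 2. dp[7][7] = 2 confirms this is the maximum.

2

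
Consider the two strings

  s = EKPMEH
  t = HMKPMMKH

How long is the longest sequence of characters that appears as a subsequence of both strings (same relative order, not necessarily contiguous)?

4

Let dp[i][j] be the LCS length of the first i characters of s and the first j characters of t. dp[i][j] = dp[i-1][j-1]+1 when the i-th and j-th characters match, else max(dp[i-1][j], dp[i][j-1]).
    ·  H  M  K  P  M  M  K  H
 ·  0  0  0  0  0  0  0  0  0
 E  0  0  0  0  0  0  0  0  0
 K  0  0  0  1  1  1  1  1  1
 P  0  0  0  1  2  2  2  2  2
 M  0  0  1  1  2  3  3  3  3
 E  0  0  1  1  2  3  3  3  3
 H  0  1  1  1  2  3  3  3  4
dp[6][8] = 4. One LCS (by backtracking along matches): KPMH.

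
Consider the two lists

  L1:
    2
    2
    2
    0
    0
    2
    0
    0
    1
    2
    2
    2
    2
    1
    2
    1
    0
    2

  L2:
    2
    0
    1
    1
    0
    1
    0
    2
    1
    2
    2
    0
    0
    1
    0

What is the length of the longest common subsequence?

9

Match 2 (L1 #1, L2 #1) → 0 (L1 #4, L2 #5) → 0 (L1 #5, L2 #7) → 2 (L1 #6, L2 #8) → 1 (L1 #9, L2 #9) → 2 (L1 #10, L2 #10) → 2 (L1 #11, L2 #11) → 1 (L1 #16, L2 #14) → 0 (L1 #17, L2 #15) — 9 values in the same relative order in both. The LCS DP gives dp[18][15] = 9, so this is optimal.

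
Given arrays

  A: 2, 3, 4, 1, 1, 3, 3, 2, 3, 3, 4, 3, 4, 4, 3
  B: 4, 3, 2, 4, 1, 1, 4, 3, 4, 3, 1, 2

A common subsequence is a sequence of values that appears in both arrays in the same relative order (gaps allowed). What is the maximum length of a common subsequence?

Match 2 (A #1, B #3), then 4 (A #3, B #4), then 1 (A #4, B #5), then 1 (A #5, B #6), then 4 (A #11, B #7), then 3 (A #12, B #8), then 4 (A #14, B #9), then 3 (A #15, B #10) — 8 values in the same relative order in both, and the DP table's final entry dp[15][12] is also 8, so no common subsequence is longer.

8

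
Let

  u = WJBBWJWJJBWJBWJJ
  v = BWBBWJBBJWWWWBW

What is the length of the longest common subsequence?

Match W (u #1, v #5), then J (u #2, v #6), then B (u #3, v #7), then B (u #4, v #8), then W (u #5, v #11), then W (u #7, v #12), then W (u #11, v #13), then B (u #13, v #14), then W (u #14, v #15) — 9 characters in the same relative order in both. dp[16][15] = 9 confirms this is the maximum.

9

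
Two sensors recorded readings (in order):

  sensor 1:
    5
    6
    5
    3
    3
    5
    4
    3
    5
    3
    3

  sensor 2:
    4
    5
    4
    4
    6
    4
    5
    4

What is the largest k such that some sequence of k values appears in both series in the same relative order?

Let dp[i][j] be the LCS length of the first i values of sensor 1 and the first j values of sensor 2. dp[i][j] = dp[i-1][j-1]+1 when the i-th and j-th values match, else max(dp[i-1][j], dp[i][j-1]).
    ·  4  5  4  4  6  4  5  4
 ·  0  0  0  0  0  0  0  0  0
 5  0  0  1  1  1  1  1  1  1
 6  0  0  1  1  1  2  2  2  2
 5  0  0  1  1  1  2  2  3  3
 3  0  0  1  1  1  2  2  3  3
 3  0  0  1  1  1  2  2  3  3
 5  0  0  1  1  1  2  2  3  3
 4  0  1  1  2  2  2  3  3  4
 3  0  1  1  2  2  2  3  3  4
 5  0  1  2  2  2  2  3  4  4
 3  0  1  2  2  2  2  3  4  4
 3  0  1  2  2  2  2  3  4  4
dp[11][8] = 4. One LCS (by backtracking along matches): 5, 6, 5, 4.

4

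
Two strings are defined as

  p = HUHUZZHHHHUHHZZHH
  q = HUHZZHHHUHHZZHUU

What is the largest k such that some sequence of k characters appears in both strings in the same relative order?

Taking H [1,1], U [2,2], H [3,3], Z [5,4], Z [6,5], H [8,6], H [9,7], H [10,8], U [11,9], H [12,10], H [13,11], Z [14,12], Z [15,13], H [16,14] gives a common subsequence of length 14, and the DP table's final entry dp[17][16] is also 14, so no common subsequence is longer.

14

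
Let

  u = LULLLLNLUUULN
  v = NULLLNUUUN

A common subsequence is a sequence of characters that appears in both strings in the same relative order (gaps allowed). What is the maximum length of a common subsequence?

Let dp[i][j] be the LCS length of the first i characters of u and the first j characters of v. dp[i][j] = dp[i-1][j-1]+1 when the i-th and j-th characters match, else max(dp[i-1][j], dp[i][j-1]).
    ·  N  U  L  L  L  N  U  U  U  N
 ·  0  0  0  0  0  0  0  0  0  0  0
 L  0  0  0  1  1  1  1  1  1  1  1
 U  0  0  1  1  1  1  1  2  2  2  2
 L  0  0  1  2  2  2  2  2  2  2  2
 L  0  0  1  2  3  3  3  3  3  3  3
 L  0  0  1  2  3  4  4  4  4  4  4
 L  0  0  1  2  3  4  4  4  4  4  4
 N  0  1  1  2  3  4  5  5  5  5  5
 L  0  1  1  2  3  4  5  5  5  5  5
 U  0  1  2  2  3  4  5  6  6  6  6
 U  0  1  2  2  3  4  5  6  7  7  7
 U  0  1  2  2  3  4  5  6  7  8  8
 L  0  1  2  3  3  4  5  6  7  8  8
 N  0  1  2  3  3  4  5  6  7  8  9
dp[13][10] = 9. One LCS (by backtracking along matches): ULLLNUUUN.

9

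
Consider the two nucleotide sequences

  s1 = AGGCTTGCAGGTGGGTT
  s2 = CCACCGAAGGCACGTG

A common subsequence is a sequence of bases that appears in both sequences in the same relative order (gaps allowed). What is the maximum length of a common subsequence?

Pick A [1,3], then G [2,6], then G [3,9], then G [7,10], then C [8,11], then A [9,12], then G [11,14], then T [12,15], then G [15,16]; all 9 bases appear in both, in order. dp[17][16] = 9 confirms this is the maximum.

9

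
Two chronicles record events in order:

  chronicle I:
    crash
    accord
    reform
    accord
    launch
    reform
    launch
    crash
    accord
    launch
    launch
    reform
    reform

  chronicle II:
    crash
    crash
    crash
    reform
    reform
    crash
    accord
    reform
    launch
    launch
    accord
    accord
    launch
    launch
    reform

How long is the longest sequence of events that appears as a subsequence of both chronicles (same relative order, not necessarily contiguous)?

Pick crash (chronicle I #1, chronicle II #6); then accord (chronicle I #2, chronicle II #7); then reform (chronicle I #3, chronicle II #8); then launch (chronicle I #5, chronicle II #9); then launch (chronicle I #7, chronicle II #10); then accord (chronicle I #9, chronicle II #12); then launch (chronicle I #10, chronicle II #13); then launch (chronicle I #11, chronicle II #14); then reform (chronicle I #13, chronicle II #15); all 9 events appear in both, in order. The LCS DP gives dp[13][15] = 9, so this is optimal.

9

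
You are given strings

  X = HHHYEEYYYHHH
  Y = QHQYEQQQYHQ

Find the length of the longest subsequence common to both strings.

5

Let dp[i][j] be the LCS length of the first i characters of X and the first j characters of Y. dp[i][j] = dp[i-1][j-1]+1 when the i-th and j-th characters match, else max(dp[i-1][j], dp[i][j-1]).
    ·  Q  H  Q  Y  E  Q  Q  Q  Y  H  Q
 ·  0  0  0  0  0  0  0  0  0  0  0  0
 H  0  0  1  1  1  1  1  1  1  1  1  1
 H  0  0  1  1  1  1  1  1  1  1  2  2
 H  0  0  1  1  1  1  1  1  1  1  2  2
 Y  0  0  1  1  2  2  2  2  2  2  2  2
 E  0  0  1  1  2  3  3  3  3  3  3  3
 E  0  0  1  1  2  3  3  3  3  3  3  3
 Y  0  0  1  1  2  3  3  3  3  4  4  4
 Y  0  0  1  1  2  3  3  3  3  4  4  4
 Y  0  0  1  1  2  3  3  3  3  4  4  4
 H  0  0  1  1  2  3  3  3  3  4  5  5
 H  0  0  1  1  2  3  3  3  3  4  5  5
 H  0  0  1  1  2  3  3  3  3  4  5  5
dp[12][11] = 5. One LCS (by backtracking along matches): HYEYH.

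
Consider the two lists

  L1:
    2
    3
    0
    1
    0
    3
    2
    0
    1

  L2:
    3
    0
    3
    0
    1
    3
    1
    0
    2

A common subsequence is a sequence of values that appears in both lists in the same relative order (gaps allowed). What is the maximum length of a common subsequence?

Let dp[i][j] be the LCS length of the first i values of L1 and the first j values of L2. dp[i][j] = dp[i-1][j-1]+1 when the i-th and j-th values match, else max(dp[i-1][j], dp[i][j-1]).
    ·  3  0  3  0  1  3  1  0  2
 ·  0  0  0  0  0  0  0  0  0  0
 2  0  0  0  0  0  0  0  0  0  1
 3  0  1  1  1  1  1  1  1  1  1
 0  0  1  2  2  2  2  2  2  2  2
 1  0  1  2  2  2  3  3  3  3  3
 0  0  1  2  2  3  3  3  3  4  4
 3  0  1  2  3  3  3  4  4  4  4
 2  0  1  2  3  3  3  4  4  4  5
 0  0  1  2  3  4  4  4  4  5  5
 1  0  1  2  3  4  5  5  5  5  5
dp[9][9] = 5. One LCS (by backtracking along matches): 3, 0, 1, 0, 2.

5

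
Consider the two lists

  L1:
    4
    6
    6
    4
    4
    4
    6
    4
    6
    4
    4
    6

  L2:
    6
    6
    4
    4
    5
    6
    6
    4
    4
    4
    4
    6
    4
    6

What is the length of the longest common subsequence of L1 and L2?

One common subsequence of length 10: 4 (L1 #1, L2 #4), 6 (L1 #2, L2 #6), 6 (L1 #3, L2 #7), 4 (L1 #4, L2 #8), 4 (L1 #5, L2 #9), 4 (L1 #6, L2 #10), 4 (L1 #8, L2 #11), 6 (L1 #9, L2 #12), 4 (L1 #11, L2 #13), 6 (L1 #12, L2 #14), and the DP table's final entry dp[12][14] is also 10, so no common subsequence is longer.

10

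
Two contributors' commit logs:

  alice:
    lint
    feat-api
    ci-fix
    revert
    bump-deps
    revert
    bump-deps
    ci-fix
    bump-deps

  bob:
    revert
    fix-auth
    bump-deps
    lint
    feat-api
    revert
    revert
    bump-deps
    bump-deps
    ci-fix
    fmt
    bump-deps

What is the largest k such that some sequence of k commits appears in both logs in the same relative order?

One common subsequence of length 7: lint at alice[1]=bob[4], feat-api at alice[2]=bob[5], revert at alice[4]=bob[7], bump-deps at alice[5]=bob[8], bump-deps at alice[7]=bob[9], ci-fix at alice[8]=bob[10], bump-deps at alice[9]=bob[12]. dp[9][12] = 7 confirms this is the maximum.

7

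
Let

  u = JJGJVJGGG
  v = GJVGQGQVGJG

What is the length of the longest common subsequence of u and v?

Taking G [3,1] → J [4,2] → V [5,3] → G [7,6] → G [8,9] → G [9,11] gives a common subsequence of length 6. dp[9][11] = 6 confirms this is the maximum.

6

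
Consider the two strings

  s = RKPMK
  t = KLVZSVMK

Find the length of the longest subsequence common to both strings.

3

Let dp[i][j] be the LCS length of the first i characters of s and the first j characters of t. dp[i][j] = dp[i-1][j-1]+1 when the i-th and j-th characters match, else max(dp[i-1][j], dp[i][j-1]).
    ·  K  L  V  Z  S  V  M  K
 ·  0  0  0  0  0  0  0  0  0
 R  0  0  0  0  0  0  0  0  0
 K  0  1  1  1  1  1  1  1  1
 P  0  1  1  1  1  1  1  1  1
 M  0  1  1  1  1  1  1  2  2
 K  0  1  1  1  1  1  1  2  3
dp[5][8] = 3. One LCS (by backtracking along matches): KMK.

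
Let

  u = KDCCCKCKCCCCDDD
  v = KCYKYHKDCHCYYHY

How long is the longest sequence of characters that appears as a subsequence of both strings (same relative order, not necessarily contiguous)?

6

One common subsequence of length 6: K (u #1, v #1), C (u #3, v #2), K (u #6, v #4), K (u #8, v #7), C (u #9, v #9), C (u #10, v #11). The LCS DP gives dp[15][15] = 6, so this is optimal.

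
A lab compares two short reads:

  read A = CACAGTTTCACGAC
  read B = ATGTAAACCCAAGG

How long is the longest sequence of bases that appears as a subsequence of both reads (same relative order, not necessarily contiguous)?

6

One common subsequence of length 6: A (read A #2, read B #1), G (read A #5, read B #3), T (read A #6, read B #4), C (read A #9, read B #10), A (read A #10, read B #12), G (read A #12, read B #14). Since dp[14][14] = 6, nothing longer is possible.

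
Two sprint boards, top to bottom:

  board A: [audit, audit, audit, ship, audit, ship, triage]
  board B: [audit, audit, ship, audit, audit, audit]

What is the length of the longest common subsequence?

One common subsequence of length 4: audit [1,2], then audit [2,4], then audit [3,5], then audit [5,6]. dp[7][6] = 4 confirms this is the maximum.

4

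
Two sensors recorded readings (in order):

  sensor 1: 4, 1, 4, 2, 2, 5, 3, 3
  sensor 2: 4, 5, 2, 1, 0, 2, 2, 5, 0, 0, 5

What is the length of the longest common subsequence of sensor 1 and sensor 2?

5

Let dp[i][j] be the LCS length of the first i values of sensor 1 and the first j values of sensor 2. dp[i][j] = dp[i-1][j-1]+1 when the i-th and j-th values match, else max(dp[i-1][j], dp[i][j-1]).
    ·  4  5  2  1  0  2  2  5  0  0  5
 ·  0  0  0  0  0  0  0  0  0  0  0  0
 4  0  1  1  1  1  1  1  1  1  1  1  1
 1  0  1  1  1  2  2  2  2  2  2  2  2
 4  0  1  1  1  2  2  2  2  2  2  2  2
 2  0  1  1  2  2  2  3  3  3  3  3  3
 2  0  1  1  2  2  2  3  4  4  4  4  4
 5  0  1  2  2  2  2  3  4  5  5  5  5
 3  0  1  2  2  2  2  3  4  5  5  5  5
 3  0  1  2  2  2  2  3  4  5  5  5  5
dp[8][11] = 5. One LCS (by backtracking along matches): 4, 1, 2, 2, 5.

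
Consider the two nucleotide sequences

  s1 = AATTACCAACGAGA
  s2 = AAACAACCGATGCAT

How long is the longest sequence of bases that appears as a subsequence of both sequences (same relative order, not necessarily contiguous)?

11

Match A (s1 #1, s2 #1) → A (s1 #2, s2 #2) → A (s1 #5, s2 #3) → C (s1 #7, s2 #4) → A (s1 #8, s2 #5) → A (s1 #9, s2 #6) → C (s1 #10, s2 #8) → G (s1 #11, s2 #9) → A (s1 #12, s2 #10) → G (s1 #13, s2 #12) → A (s1 #14, s2 #14) — 11 bases in the same relative order in both. Since dp[14][15] = 11, nothing longer is possible.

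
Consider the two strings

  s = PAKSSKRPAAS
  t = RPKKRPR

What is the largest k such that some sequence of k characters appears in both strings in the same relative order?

5

Let dp[i][j] be the LCS length of the first i characters of s and the first j characters of t. dp[i][j] = dp[i-1][j-1]+1 when the i-th and j-th characters match, else max(dp[i-1][j], dp[i][j-1]).
    ·  R  P  K  K  R  P  R
 ·  0  0  0  0  0  0  0  0
 P  0  0  1  1  1  1  1  1
 A  0  0  1  1  1  1  1  1
 K  0  0  1  2  2  2  2  2
 S  0  0  1  2  2  2  2  2
 S  0  0  1  2  2  2  2  2
 K  0  0  1  2  3  3  3  3
 R  0  1  1  2  3  4  4  4
 P  0  1  2  2  3  4  5  5
 A  0  1  2  2  3  4  5  5
 A  0  1  2  2  3  4  5  5
 S  0  1  2  2  3  4  5  5
dp[11][7] = 5. One LCS (by backtracking along matches): PKKRP.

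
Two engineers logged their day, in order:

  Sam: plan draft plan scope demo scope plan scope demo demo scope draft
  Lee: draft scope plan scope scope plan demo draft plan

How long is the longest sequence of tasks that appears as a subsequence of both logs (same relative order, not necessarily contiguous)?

Match draft [2,1], then plan [3,3], then scope [4,4], then scope [6,5], then plan [7,6], then demo [10,7], then draft [12,8] — 7 tasks in the same relative order in both. dp[12][9] = 7 confirms this is the maximum.

7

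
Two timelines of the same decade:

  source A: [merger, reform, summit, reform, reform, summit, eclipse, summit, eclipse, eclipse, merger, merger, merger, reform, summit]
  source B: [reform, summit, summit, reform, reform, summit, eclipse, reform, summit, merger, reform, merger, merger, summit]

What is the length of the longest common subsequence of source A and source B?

One common subsequence of length 11: reform [2,1]; then summit [3,3]; then reform [4,4]; then reform [5,5]; then summit [6,6]; then eclipse [7,7]; then summit [8,9]; then merger [11,10]; then merger [12,12]; then merger [13,13]; then summit [15,14], and the DP table's final entry dp[15][14] is also 11, so no common subsequence is longer.

11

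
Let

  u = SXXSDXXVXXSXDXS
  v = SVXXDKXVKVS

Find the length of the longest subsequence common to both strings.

Match S at u[1]=v[1] → X at u[2]=v[3] → X at u[3]=v[4] → D at u[5]=v[5] → X at u[6]=v[7] → V at u[8]=v[10] → S at u[15]=v[11] — 7 characters in the same relative order in both. Since dp[15][11] = 7, nothing longer is possible.

7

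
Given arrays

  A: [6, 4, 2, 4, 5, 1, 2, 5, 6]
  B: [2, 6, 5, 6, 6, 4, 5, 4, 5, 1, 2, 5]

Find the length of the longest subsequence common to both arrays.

7

Let dp[i][j] be the LCS length of the first i values of A and the first j values of B. dp[i][j] = dp[i-1][j-1]+1 when the i-th and j-th values match, else max(dp[i-1][j], dp[i][j-1]).
    ·  2  6  5  6  6  4  5  4  5  1  2  5
 ·  0  0  0  0  0  0  0  0  0  0  0  0  0
 6  0  0  1  1  1  1  1  1  1  1  1  1  1
 4  0  0  1  1  1  1  2  2  2  2  2  2  2
 2  0  1  1  1  1  1  2  2  2  2  2  3  3
 4  0  1  1  1  1  1  2  2  3  3  3  3  3
 5  0  1  1  2  2  2  2  3  3  4  4  4  4
 1  0  1  1  2  2  2  2  3  3  4  5  5  5
 2  0  1  1  2  2  2  2  3  3  4  5  6  6
 5  0  1  1  2  2  2  2  3  3  4  5  6  7
 6  0  1  2  2  3  3  3  3  3  4  5  6  7
dp[9][12] = 7. One LCS (by backtracking along matches): 6, 4, 4, 5, 1, 2, 5.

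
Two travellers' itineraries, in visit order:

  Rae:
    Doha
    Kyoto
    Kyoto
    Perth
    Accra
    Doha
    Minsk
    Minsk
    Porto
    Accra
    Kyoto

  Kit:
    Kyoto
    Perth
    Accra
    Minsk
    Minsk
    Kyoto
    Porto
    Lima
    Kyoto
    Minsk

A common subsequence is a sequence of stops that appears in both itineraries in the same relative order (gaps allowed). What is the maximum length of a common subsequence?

7

One common subsequence of length 7: Kyoto at Rae[3]=Kit[1]; then Perth at Rae[4]=Kit[2]; then Accra at Rae[5]=Kit[3]; then Minsk at Rae[7]=Kit[4]; then Minsk at Rae[8]=Kit[5]; then Porto at Rae[9]=Kit[7]; then Kyoto at Rae[11]=Kit[9]. Since dp[11][10] = 7, nothing longer is possible.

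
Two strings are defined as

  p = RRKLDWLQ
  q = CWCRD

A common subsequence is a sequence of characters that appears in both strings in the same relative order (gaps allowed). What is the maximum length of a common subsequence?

2

Match R [2,4]; then D [5,5] — 2 characters in the same relative order in both. dp[8][5] = 2 confirms this is the maximum.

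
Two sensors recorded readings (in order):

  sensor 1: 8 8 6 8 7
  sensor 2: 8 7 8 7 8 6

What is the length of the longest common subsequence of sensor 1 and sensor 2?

Let dp[i][j] be the LCS length of the first i values of sensor 1 and the first j values of sensor 2. dp[i][j] = dp[i-1][j-1]+1 when the i-th and j-th values match, else max(dp[i-1][j], dp[i][j-1]).
    ·  8  7  8  7  8  6
 ·  0  0  0  0  0  0  0
 8  0  1  1  1  1  1  1
 8  0  1  1  2  2  2  2
 6  0  1  1  2  2  2  3
 8  0  1  1  2  2  3  3
 7  0  1  2  2  3  3  3
dp[5][6] = 3. One LCS (by backtracking along matches): 8, 8, 6.

3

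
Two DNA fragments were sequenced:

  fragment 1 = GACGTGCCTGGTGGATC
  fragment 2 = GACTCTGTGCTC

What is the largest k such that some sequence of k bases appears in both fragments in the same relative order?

One common subsequence of length 11: G at fragment 1[1]=fragment 2[1]; then A at fragment 1[2]=fragment 2[2]; then C at fragment 1[3]=fragment 2[3]; then T at fragment 1[5]=fragment 2[4]; then C at fragment 1[8]=fragment 2[5]; then T at fragment 1[9]=fragment 2[6]; then G at fragment 1[11]=fragment 2[7]; then T at fragment 1[12]=fragment 2[8]; then G at fragment 1[13]=fragment 2[9]; then T at fragment 1[16]=fragment 2[11]; then C at fragment 1[17]=fragment 2[12]. Since dp[17][12] = 11, nothing longer is possible.

11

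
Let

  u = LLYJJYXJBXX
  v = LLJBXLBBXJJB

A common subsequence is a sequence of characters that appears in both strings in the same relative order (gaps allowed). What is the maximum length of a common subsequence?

One common subsequence of length 6: L [1,1], L [2,2], J [4,3], J [5,10], J [8,11], B [9,12]. The LCS DP gives dp[11][12] = 6, so this is optimal.

6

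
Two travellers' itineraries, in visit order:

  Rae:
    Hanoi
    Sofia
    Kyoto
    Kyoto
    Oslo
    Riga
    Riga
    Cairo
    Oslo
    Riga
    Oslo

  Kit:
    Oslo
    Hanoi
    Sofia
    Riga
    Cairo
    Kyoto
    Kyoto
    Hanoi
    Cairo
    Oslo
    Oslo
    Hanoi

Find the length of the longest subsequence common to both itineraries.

Pick Hanoi (Rae #1, Kit #2) → Sofia (Rae #2, Kit #3) → Kyoto (Rae #3, Kit #6) → Kyoto (Rae #4, Kit #7) → Cairo (Rae #8, Kit #9) → Oslo (Rae #9, Kit #10) → Oslo (Rae #11, Kit #11); all 7 stops appear in both, in order. dp[11][12] = 7 confirms this is the maximum.

7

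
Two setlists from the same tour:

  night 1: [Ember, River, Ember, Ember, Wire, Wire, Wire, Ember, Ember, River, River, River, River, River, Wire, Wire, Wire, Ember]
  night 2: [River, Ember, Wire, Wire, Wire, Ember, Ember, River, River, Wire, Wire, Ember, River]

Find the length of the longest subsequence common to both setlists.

Pick River [2,1]; then Ember [4,2]; then Wire [5,3]; then Wire [6,4]; then Wire [7,5]; then Ember [8,6]; then Ember [9,7]; then River [13,8]; then River [14,9]; then Wire [16,10]; then Wire [17,11]; then Ember [18,12]; all 12 songs appear in both, in order. Since dp[18][13] = 12, nothing longer is possible.

12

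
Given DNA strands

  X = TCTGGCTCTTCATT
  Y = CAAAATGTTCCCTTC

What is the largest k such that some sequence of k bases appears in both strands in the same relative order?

8

One common subsequence of length 8: C (X #2, Y #1); then T (X #3, Y #6); then G (X #4, Y #7); then C (X #6, Y #11); then C (X #8, Y #12); then T (X #9, Y #13); then T (X #10, Y #14); then C (X #11, Y #15). The LCS DP gives dp[14][15] = 8, so this is optimal.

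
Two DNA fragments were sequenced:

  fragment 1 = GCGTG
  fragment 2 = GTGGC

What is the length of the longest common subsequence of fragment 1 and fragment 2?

3

Let dp[i][j] be the LCS length of the first i bases of fragment 1 and the first j bases of fragment 2. dp[i][j] = dp[i-1][j-1]+1 when the i-th and j-th bases match, else max(dp[i-1][j], dp[i][j-1]).
    ·  G  T  G  G  C
 ·  0  0  0  0  0  0
 G  0  1  1  1  1  1
 C  0  1  1  1  1  2
 G  0  1  1  2  2  2
 T  0  1  2  2  2  2
 G  0  1  2  3  3  3
dp[5][5] = 3. One LCS (by backtracking along matches): GGG.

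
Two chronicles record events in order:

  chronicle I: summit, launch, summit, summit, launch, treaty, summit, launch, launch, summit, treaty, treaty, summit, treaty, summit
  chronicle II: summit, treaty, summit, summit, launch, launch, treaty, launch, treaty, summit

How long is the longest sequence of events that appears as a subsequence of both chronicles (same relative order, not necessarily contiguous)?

Match summit at chronicle I[1]=chronicle II[1], summit at chronicle I[3]=chronicle II[3], summit at chronicle I[4]=chronicle II[4], launch at chronicle I[5]=chronicle II[6], treaty at chronicle I[6]=chronicle II[7], launch at chronicle I[9]=chronicle II[8], treaty at chronicle I[14]=chronicle II[9], summit at chronicle I[15]=chronicle II[10] — 8 events in the same relative order in both, and the DP table's final entry dp[15][10] is also 8, so no common subsequence is longer.

8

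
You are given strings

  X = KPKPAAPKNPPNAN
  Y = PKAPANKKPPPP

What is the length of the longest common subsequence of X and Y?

Pick K at X[1]=Y[2], then P at X[2]=Y[4], then K at X[3]=Y[8], then P at X[4]=Y[9], then P at X[7]=Y[10], then P at X[10]=Y[11], then P at X[11]=Y[12]; all 7 characters appear in both, in order. dp[14][12] = 7 confirms this is the maximum.

7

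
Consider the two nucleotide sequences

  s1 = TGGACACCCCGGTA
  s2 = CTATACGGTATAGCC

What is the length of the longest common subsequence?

8

Taking T (s1 #1, s2 #2), A (s1 #4, s2 #3), A (s1 #6, s2 #5), C (s1 #10, s2 #6), G (s1 #11, s2 #7), G (s1 #12, s2 #8), T (s1 #13, s2 #11), A (s1 #14, s2 #12) gives a common subsequence of length 8. dp[14][15] = 8 confirms this is the maximum.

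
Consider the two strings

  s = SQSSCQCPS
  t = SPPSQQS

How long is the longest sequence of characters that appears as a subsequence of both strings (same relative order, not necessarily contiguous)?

Let dp[i][j] be the LCS length of the first i characters of s and the first j characters of t. dp[i][j] = dp[i-1][j-1]+1 when the i-th and j-th characters match, else max(dp[i-1][j], dp[i][j-1]).
    ·  S  P  P  S  Q  Q  S
 ·  0  0  0  0  0  0  0  0
 S  0  1  1  1  1  1  1  1
 Q  0  1  1  1  1  2  2  2
 S  0  1  1  1  2  2  2  3
 S  0  1  1  1  2  2  2  3
 C  0  1  1  1  2  2  2  3
 Q  0  1  1  1  2  3  3  3
 C  0  1  1  1  2  3  3  3
 P  0  1  2  2  2  3  3  3
 S  0  1  2  2  3  3  3  4
dp[9][7] = 4. One LCS (by backtracking along matches): SQQS.

4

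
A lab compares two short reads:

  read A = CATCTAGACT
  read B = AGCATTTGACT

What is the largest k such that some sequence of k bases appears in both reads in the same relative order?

8

Match C [1,3], then A [2,4], then T [3,6], then T [5,7], then G [7,8], then A [8,9], then C [9,10], then T [10,11] — 8 bases in the same relative order in both, and the DP table's final entry dp[10][11] is also 8, so no common subsequence is longer.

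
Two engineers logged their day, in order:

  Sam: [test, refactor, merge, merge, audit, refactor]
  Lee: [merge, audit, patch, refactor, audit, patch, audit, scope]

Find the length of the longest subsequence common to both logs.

3

One common subsequence of length 3: merge (Sam #4, Lee #1), audit (Sam #5, Lee #2), refactor (Sam #6, Lee #4), and the DP table's final entry dp[6][8] is also 3, so no common subsequence is longer.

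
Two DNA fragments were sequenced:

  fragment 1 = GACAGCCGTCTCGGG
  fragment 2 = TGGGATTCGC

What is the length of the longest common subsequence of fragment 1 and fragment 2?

One common subsequence of length 7: G (fragment 1 #1, fragment 2 #2) → G (fragment 1 #5, fragment 2 #3) → G (fragment 1 #8, fragment 2 #4) → T (fragment 1 #9, fragment 2 #6) → T (fragment 1 #11, fragment 2 #7) → C (fragment 1 #12, fragment 2 #8) → G (fragment 1 #13, fragment 2 #9). Since dp[15][10] = 7, nothing longer is possible.

7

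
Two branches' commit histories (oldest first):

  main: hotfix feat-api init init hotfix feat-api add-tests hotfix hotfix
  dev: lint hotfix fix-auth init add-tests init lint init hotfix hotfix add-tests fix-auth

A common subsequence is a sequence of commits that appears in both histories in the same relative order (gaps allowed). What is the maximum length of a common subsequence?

5

Taking hotfix at main[1]=dev[2] → init at main[3]=dev[6] → init at main[4]=dev[8] → hotfix at main[5]=dev[10] → add-tests at main[7]=dev[11] gives a common subsequence of length 5. Since dp[9][12] = 5, nothing longer is possible.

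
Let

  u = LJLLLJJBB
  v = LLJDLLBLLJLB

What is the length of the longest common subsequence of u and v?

Pick L (u #1, v #2) → J (u #2, v #3) → L (u #3, v #6) → L (u #4, v #8) → L (u #5, v #9) → J (u #6, v #10) → B (u #9, v #12); all 7 characters appear in both, in order. The LCS DP gives dp[9][12] = 7, so this is optimal.

7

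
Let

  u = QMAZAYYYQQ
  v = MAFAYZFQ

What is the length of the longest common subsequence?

Match M (u #2, v #1); then A (u #3, v #2); then A (u #5, v #4); then Y (u #6, v #5); then Q (u #10, v #8) — 5 characters in the same relative order in both. Since dp[10][8] = 5, nothing longer is possible.

5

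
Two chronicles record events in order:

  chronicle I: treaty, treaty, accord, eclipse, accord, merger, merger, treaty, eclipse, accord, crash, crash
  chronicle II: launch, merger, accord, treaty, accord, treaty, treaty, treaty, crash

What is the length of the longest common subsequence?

Pick treaty at chronicle I[1]=chronicle II[6], then treaty at chronicle I[2]=chronicle II[7], then treaty at chronicle I[8]=chronicle II[8], then crash at chronicle I[12]=chronicle II[9]; all 4 events appear in both, in order, and the DP table's final entry dp[12][9] is also 4, so no common subsequence is longer.

4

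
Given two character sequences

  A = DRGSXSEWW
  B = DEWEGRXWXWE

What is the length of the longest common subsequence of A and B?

5

One common subsequence of length 5: D (A #1, B #1), R (A #2, B #6), X (A #5, B #7), W (A #8, B #8), W (A #9, B #10). dp[9][11] = 5 confirms this is the maximum.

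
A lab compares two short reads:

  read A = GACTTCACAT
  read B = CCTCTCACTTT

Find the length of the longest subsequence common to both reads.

7

Let dp[i][j] be the LCS length of the first i bases of read A and the first j bases of read B. dp[i][j] = dp[i-1][j-1]+1 when the i-th and j-th bases match, else max(dp[i-1][j], dp[i][j-1]).
    ·  C  C  T  C  T  C  A  C  T  T  T
 ·  0  0  0  0  0  0  0  0  0  0  0  0
 G  0  0  0  0  0  0  0  0  0  0  0  0
 A  0  0  0  0  0  0  0  1  1  1  1  1
 C  0  1  1  1  1  1  1  1  2  2  2  2
 T  0  1  1  2  2  2  2  2  2  3  3  3
 T  0  1  1  2  2  3  3  3  3  3  4  4
 C  0  1  2  2  3  3  4  4  4  4  4  4
 A  0  1  2  2  3  3  4  5  5  5  5  5
 C  0  1  2  2  3  3  4  5  6  6  6  6
 A  0  1  2  2  3  3  4  5  6  6  6  6
 T  0  1  2  3  3  4  4  5  6  7  7  7
dp[10][11] = 7. One LCS (by backtracking along matches): CTTCACT.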